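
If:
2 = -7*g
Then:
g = -2/7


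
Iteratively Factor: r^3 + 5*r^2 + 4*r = (r)*(r^2 + 5*r + 4) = r*(r + 1)*(r + 4)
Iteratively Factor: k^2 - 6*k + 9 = (k - 3)*(k - 3)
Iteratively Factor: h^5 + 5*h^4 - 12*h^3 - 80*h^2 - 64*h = (h + 4)*(h^4 + h^3 - 16*h^2 - 16*h) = (h - 4)*(h + 4)*(h^3 + 5*h^2 + 4*h) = h*(h - 4)*(h + 4)*(h^2 + 5*h + 4) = h*(h - 4)*(h + 1)*(h + 4)*(h + 4)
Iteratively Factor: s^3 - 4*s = (s)*(s^2 - 4) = s*(s - 2)*(s + 2)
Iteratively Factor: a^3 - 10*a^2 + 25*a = (a - 5)*(a^2 - 5*a) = (a - 5)^2*(a)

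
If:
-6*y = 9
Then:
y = -3/2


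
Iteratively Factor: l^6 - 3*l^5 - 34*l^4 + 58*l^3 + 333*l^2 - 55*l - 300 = (l - 5)*(l^5 + 2*l^4 - 24*l^3 - 62*l^2 + 23*l + 60) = (l - 5)*(l + 1)*(l^4 + l^3 - 25*l^2 - 37*l + 60) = (l - 5)^2*(l + 1)*(l^3 + 6*l^2 + 5*l - 12) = (l - 5)^2*(l + 1)*(l + 3)*(l^2 + 3*l - 4) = (l - 5)^2*(l - 1)*(l + 1)*(l + 3)*(l + 4)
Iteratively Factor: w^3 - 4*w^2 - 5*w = (w - 5)*(w^2 + w) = (w - 5)*(w + 1)*(w)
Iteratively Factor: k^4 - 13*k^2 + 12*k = (k - 1)*(k^3 + k^2 - 12*k) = (k - 3)*(k - 1)*(k^2 + 4*k) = (k - 3)*(k - 1)*(k + 4)*(k)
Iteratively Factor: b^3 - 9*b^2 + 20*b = (b - 4)*(b^2 - 5*b) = b*(b - 4)*(b - 5)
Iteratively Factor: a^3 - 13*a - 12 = (a + 3)*(a^2 - 3*a - 4) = (a - 4)*(a + 3)*(a + 1)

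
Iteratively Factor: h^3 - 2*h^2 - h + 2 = (h - 1)*(h^2 - h - 2) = (h - 2)*(h - 1)*(h + 1)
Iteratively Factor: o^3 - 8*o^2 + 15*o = (o - 5)*(o^2 - 3*o) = o*(o - 5)*(o - 3)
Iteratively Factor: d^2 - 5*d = (d)*(d - 5)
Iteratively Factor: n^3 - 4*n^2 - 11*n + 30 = (n + 3)*(n^2 - 7*n + 10) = (n - 5)*(n + 3)*(n - 2)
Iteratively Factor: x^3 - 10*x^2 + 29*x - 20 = (x - 5)*(x^2 - 5*x + 4) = (x - 5)*(x - 1)*(x - 4)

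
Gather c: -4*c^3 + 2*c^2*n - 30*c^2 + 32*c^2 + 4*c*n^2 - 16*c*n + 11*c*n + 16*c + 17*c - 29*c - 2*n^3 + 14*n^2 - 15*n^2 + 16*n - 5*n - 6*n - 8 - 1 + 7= -4*c^3 + c^2*(2*n + 2) + c*(4*n^2 - 5*n + 4) - 2*n^3 - n^2 + 5*n - 2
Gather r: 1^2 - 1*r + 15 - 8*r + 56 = 72 - 9*r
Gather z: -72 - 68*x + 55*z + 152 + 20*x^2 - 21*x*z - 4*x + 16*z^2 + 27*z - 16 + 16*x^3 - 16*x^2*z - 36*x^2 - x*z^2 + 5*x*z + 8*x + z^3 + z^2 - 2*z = 16*x^3 - 16*x^2 - 64*x + z^3 + z^2*(17 - x) + z*(-16*x^2 - 16*x + 80) + 64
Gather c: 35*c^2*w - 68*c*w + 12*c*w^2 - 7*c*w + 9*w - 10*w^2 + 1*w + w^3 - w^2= 35*c^2*w + c*(12*w^2 - 75*w) + w^3 - 11*w^2 + 10*w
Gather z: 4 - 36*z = 4 - 36*z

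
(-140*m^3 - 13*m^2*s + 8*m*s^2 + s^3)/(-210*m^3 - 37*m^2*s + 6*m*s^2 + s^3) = (-4*m + s)/(-6*m + s)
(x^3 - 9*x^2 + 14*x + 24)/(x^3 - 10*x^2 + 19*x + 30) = (x - 4)/(x - 5)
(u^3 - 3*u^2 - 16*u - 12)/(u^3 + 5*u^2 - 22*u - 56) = (u^2 - 5*u - 6)/(u^2 + 3*u - 28)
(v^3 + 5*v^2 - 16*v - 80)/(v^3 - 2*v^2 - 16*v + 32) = (v + 5)/(v - 2)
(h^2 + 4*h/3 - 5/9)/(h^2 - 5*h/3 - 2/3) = (-9*h^2 - 12*h + 5)/(3*(-3*h^2 + 5*h + 2))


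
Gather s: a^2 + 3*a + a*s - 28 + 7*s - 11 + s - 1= a^2 + 3*a + s*(a + 8) - 40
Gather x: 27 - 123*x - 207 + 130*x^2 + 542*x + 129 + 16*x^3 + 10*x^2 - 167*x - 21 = 16*x^3 + 140*x^2 + 252*x - 72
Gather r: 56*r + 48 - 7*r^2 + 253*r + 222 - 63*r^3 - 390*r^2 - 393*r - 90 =-63*r^3 - 397*r^2 - 84*r + 180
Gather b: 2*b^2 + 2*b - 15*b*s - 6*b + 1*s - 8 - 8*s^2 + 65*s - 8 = 2*b^2 + b*(-15*s - 4) - 8*s^2 + 66*s - 16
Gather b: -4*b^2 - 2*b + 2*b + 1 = 1 - 4*b^2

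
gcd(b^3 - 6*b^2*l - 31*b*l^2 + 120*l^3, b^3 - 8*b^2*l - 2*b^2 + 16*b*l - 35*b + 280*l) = b - 8*l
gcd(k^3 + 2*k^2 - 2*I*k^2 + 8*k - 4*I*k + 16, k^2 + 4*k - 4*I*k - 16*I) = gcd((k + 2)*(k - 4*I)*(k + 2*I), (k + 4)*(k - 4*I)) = k - 4*I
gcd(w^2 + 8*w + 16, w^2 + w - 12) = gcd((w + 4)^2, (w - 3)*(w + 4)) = w + 4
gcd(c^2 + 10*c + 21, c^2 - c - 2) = 1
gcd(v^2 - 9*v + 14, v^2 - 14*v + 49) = v - 7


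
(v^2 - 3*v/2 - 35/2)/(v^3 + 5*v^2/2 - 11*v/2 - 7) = (v - 5)/(v^2 - v - 2)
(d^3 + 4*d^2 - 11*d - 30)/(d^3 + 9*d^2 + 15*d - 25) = (d^2 - d - 6)/(d^2 + 4*d - 5)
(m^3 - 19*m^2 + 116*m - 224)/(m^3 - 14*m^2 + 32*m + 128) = (m^2 - 11*m + 28)/(m^2 - 6*m - 16)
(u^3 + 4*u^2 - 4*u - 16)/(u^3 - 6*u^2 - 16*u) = (u^2 + 2*u - 8)/(u*(u - 8))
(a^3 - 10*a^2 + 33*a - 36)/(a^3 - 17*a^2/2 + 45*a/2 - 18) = 2*(a - 3)/(2*a - 3)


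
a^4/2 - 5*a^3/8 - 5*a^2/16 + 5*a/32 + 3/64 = (a/2 + 1/4)*(a - 3/2)*(a - 1/2)*(a + 1/4)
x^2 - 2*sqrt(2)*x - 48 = (x - 6*sqrt(2))*(x + 4*sqrt(2))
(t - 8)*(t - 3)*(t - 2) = t^3 - 13*t^2 + 46*t - 48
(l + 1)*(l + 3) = l^2 + 4*l + 3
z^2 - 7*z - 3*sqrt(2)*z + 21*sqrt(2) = (z - 7)*(z - 3*sqrt(2))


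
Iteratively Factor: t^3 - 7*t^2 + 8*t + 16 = (t + 1)*(t^2 - 8*t + 16) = (t - 4)*(t + 1)*(t - 4)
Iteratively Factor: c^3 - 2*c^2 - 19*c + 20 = (c - 5)*(c^2 + 3*c - 4) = (c - 5)*(c - 1)*(c + 4)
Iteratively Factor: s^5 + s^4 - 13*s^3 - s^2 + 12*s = (s + 1)*(s^4 - 13*s^2 + 12*s) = (s - 1)*(s + 1)*(s^3 + s^2 - 12*s) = s*(s - 1)*(s + 1)*(s^2 + s - 12) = s*(s - 3)*(s - 1)*(s + 1)*(s + 4)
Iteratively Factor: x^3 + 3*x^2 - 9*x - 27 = (x + 3)*(x^2 - 9) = (x - 3)*(x + 3)*(x + 3)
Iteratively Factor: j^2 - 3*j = (j - 3)*(j)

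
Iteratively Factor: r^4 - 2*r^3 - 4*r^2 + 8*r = (r - 2)*(r^3 - 4*r) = (r - 2)*(r + 2)*(r^2 - 2*r) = (r - 2)^2*(r + 2)*(r)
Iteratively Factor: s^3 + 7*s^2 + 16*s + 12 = (s + 3)*(s^2 + 4*s + 4) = (s + 2)*(s + 3)*(s + 2)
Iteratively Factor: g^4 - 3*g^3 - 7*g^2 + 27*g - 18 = (g + 3)*(g^3 - 6*g^2 + 11*g - 6) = (g - 3)*(g + 3)*(g^2 - 3*g + 2) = (g - 3)*(g - 1)*(g + 3)*(g - 2)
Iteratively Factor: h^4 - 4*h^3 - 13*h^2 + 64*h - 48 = (h + 4)*(h^3 - 8*h^2 + 19*h - 12) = (h - 1)*(h + 4)*(h^2 - 7*h + 12) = (h - 4)*(h - 1)*(h + 4)*(h - 3)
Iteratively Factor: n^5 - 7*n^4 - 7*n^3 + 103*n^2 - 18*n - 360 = (n - 5)*(n^4 - 2*n^3 - 17*n^2 + 18*n + 72) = (n - 5)*(n + 2)*(n^3 - 4*n^2 - 9*n + 36) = (n - 5)*(n - 3)*(n + 2)*(n^2 - n - 12) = (n - 5)*(n - 4)*(n - 3)*(n + 2)*(n + 3)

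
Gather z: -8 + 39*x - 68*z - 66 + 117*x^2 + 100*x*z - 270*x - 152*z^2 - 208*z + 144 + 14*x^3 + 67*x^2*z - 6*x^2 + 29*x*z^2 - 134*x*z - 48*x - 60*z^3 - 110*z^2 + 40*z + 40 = 14*x^3 + 111*x^2 - 279*x - 60*z^3 + z^2*(29*x - 262) + z*(67*x^2 - 34*x - 236) + 110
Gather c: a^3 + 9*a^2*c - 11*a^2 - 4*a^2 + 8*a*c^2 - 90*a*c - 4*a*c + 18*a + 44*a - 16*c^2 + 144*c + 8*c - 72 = a^3 - 15*a^2 + 62*a + c^2*(8*a - 16) + c*(9*a^2 - 94*a + 152) - 72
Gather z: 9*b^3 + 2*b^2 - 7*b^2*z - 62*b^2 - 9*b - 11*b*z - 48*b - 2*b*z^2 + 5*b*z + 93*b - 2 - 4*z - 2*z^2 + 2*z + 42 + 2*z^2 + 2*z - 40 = 9*b^3 - 60*b^2 - 2*b*z^2 + 36*b + z*(-7*b^2 - 6*b)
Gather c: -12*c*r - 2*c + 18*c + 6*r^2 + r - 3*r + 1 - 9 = c*(16 - 12*r) + 6*r^2 - 2*r - 8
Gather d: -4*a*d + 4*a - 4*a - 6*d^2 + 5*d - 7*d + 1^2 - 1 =-6*d^2 + d*(-4*a - 2)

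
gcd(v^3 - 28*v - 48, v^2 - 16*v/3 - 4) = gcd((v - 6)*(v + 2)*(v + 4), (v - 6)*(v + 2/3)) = v - 6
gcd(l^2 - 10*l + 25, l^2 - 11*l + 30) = l - 5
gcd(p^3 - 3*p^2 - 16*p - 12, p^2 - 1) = p + 1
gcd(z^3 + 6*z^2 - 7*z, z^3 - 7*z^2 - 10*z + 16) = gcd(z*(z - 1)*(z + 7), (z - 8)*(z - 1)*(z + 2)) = z - 1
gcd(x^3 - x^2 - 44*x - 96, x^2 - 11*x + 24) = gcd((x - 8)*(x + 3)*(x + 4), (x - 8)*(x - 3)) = x - 8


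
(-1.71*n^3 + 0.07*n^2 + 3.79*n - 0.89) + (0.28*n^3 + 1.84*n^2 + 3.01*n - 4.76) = -1.43*n^3 + 1.91*n^2 + 6.8*n - 5.65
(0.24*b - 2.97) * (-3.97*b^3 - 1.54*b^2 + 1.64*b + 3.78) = -0.9528*b^4 + 11.4213*b^3 + 4.9674*b^2 - 3.9636*b - 11.2266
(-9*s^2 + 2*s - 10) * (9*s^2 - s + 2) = -81*s^4 + 27*s^3 - 110*s^2 + 14*s - 20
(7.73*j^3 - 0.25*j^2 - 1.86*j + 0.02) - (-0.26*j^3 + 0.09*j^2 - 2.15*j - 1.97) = 7.99*j^3 - 0.34*j^2 + 0.29*j + 1.99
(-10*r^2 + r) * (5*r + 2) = -50*r^3 - 15*r^2 + 2*r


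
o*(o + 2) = o^2 + 2*o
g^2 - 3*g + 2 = (g - 2)*(g - 1)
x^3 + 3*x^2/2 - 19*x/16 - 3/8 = (x - 3/4)*(x + 1/4)*(x + 2)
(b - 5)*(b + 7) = b^2 + 2*b - 35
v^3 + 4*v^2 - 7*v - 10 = (v - 2)*(v + 1)*(v + 5)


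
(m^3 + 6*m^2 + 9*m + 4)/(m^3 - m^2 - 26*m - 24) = (m + 1)/(m - 6)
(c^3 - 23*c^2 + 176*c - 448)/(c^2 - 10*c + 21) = (c^2 - 16*c + 64)/(c - 3)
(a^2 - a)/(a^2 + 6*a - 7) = a/(a + 7)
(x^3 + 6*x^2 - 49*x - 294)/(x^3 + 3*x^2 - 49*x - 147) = (x + 6)/(x + 3)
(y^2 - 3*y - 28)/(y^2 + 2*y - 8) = (y - 7)/(y - 2)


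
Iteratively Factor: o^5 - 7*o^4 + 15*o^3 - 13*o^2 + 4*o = (o - 1)*(o^4 - 6*o^3 + 9*o^2 - 4*o) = o*(o - 1)*(o^3 - 6*o^2 + 9*o - 4) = o*(o - 1)^2*(o^2 - 5*o + 4) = o*(o - 1)^3*(o - 4)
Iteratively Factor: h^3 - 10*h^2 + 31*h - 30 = (h - 3)*(h^2 - 7*h + 10) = (h - 3)*(h - 2)*(h - 5)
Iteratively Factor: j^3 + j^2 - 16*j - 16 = (j + 1)*(j^2 - 16) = (j - 4)*(j + 1)*(j + 4)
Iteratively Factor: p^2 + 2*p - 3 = (p - 1)*(p + 3)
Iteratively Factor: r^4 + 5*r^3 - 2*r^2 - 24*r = (r + 3)*(r^3 + 2*r^2 - 8*r) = r*(r + 3)*(r^2 + 2*r - 8) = r*(r + 3)*(r + 4)*(r - 2)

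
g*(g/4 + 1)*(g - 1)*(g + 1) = g^4/4 + g^3 - g^2/4 - g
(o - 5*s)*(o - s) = o^2 - 6*o*s + 5*s^2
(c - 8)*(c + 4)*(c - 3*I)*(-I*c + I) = -I*c^4 - 3*c^3 + 5*I*c^3 + 15*c^2 + 28*I*c^2 + 84*c - 32*I*c - 96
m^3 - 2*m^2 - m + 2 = (m - 2)*(m - 1)*(m + 1)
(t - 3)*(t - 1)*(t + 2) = t^3 - 2*t^2 - 5*t + 6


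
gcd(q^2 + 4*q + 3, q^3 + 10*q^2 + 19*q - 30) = 1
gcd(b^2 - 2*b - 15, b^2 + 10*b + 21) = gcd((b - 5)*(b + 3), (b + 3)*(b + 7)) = b + 3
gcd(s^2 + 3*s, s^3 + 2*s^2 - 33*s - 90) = s + 3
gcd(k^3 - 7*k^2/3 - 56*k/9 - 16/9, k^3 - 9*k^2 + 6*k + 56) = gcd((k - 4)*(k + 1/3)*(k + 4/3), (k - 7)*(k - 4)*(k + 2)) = k - 4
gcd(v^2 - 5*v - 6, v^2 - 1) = v + 1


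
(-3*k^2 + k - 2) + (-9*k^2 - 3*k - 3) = -12*k^2 - 2*k - 5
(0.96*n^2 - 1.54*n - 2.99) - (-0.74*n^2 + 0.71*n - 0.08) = 1.7*n^2 - 2.25*n - 2.91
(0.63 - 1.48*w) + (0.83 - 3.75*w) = 1.46 - 5.23*w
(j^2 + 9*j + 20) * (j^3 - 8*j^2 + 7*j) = j^5 + j^4 - 45*j^3 - 97*j^2 + 140*j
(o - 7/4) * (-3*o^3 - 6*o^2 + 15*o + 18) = -3*o^4 - 3*o^3/4 + 51*o^2/2 - 33*o/4 - 63/2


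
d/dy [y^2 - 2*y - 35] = 2*y - 2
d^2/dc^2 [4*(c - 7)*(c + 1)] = 8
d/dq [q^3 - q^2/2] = q*(3*q - 1)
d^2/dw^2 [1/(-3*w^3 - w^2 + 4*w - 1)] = 2*((9*w + 1)*(3*w^3 + w^2 - 4*w + 1) - (9*w^2 + 2*w - 4)^2)/(3*w^3 + w^2 - 4*w + 1)^3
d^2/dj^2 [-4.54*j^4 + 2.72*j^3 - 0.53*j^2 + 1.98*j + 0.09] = -54.48*j^2 + 16.32*j - 1.06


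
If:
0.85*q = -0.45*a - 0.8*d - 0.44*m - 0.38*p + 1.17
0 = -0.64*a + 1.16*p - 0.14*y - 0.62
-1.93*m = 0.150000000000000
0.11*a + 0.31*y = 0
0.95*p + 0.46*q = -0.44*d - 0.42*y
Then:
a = -2.81818181818182*y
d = -5.49412225705329*y - 148.682968554583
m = -0.08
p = 0.53448275862069 - 1.43416927899687*y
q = 7.30407523510972*y + 141.11466857245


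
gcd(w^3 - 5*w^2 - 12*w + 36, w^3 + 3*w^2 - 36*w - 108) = w^2 - 3*w - 18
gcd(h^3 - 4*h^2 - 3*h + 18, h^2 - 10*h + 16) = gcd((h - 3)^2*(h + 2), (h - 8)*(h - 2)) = 1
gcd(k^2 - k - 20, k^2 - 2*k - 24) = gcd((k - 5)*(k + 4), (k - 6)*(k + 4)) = k + 4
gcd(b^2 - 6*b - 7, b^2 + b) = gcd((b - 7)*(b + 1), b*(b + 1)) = b + 1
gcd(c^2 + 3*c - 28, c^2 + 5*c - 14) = c + 7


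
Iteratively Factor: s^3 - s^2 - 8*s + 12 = (s - 2)*(s^2 + s - 6) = (s - 2)^2*(s + 3)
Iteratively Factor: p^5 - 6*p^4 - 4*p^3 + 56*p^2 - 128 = (p - 4)*(p^4 - 2*p^3 - 12*p^2 + 8*p + 32) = (p - 4)*(p + 2)*(p^3 - 4*p^2 - 4*p + 16) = (p - 4)^2*(p + 2)*(p^2 - 4) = (p - 4)^2*(p - 2)*(p + 2)*(p + 2)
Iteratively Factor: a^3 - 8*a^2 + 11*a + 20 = (a + 1)*(a^2 - 9*a + 20) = (a - 5)*(a + 1)*(a - 4)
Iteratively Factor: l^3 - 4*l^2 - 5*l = (l - 5)*(l^2 + l) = (l - 5)*(l + 1)*(l)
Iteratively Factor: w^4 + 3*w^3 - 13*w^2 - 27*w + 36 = (w + 3)*(w^3 - 13*w + 12) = (w - 1)*(w + 3)*(w^2 + w - 12) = (w - 1)*(w + 3)*(w + 4)*(w - 3)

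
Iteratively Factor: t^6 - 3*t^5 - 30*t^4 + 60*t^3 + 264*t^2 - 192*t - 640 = (t + 4)*(t^5 - 7*t^4 - 2*t^3 + 68*t^2 - 8*t - 160) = (t - 5)*(t + 4)*(t^4 - 2*t^3 - 12*t^2 + 8*t + 32) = (t - 5)*(t - 4)*(t + 4)*(t^3 + 2*t^2 - 4*t - 8) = (t - 5)*(t - 4)*(t + 2)*(t + 4)*(t^2 - 4) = (t - 5)*(t - 4)*(t - 2)*(t + 2)*(t + 4)*(t + 2)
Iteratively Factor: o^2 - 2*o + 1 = (o - 1)*(o - 1)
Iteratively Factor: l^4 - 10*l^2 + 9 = (l + 1)*(l^3 - l^2 - 9*l + 9) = (l - 1)*(l + 1)*(l^2 - 9) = (l - 3)*(l - 1)*(l + 1)*(l + 3)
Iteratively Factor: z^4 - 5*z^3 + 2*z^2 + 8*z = (z - 4)*(z^3 - z^2 - 2*z) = (z - 4)*(z + 1)*(z^2 - 2*z) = (z - 4)*(z - 2)*(z + 1)*(z)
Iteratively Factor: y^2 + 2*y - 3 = (y - 1)*(y + 3)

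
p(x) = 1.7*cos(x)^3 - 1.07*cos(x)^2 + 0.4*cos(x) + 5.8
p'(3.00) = -1.06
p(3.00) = 2.71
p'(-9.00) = 2.71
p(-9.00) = 3.26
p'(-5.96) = -0.94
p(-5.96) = 6.67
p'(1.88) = -1.45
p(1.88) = 5.53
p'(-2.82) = 2.22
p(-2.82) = 3.01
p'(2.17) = -2.67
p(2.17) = 4.93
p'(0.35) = -0.99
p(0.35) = 6.64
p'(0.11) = -0.36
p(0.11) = 6.81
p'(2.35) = -3.15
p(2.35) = 4.40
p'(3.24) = 0.74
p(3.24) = 2.67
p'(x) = -5.1*sin(x)*cos(x)^2 + 2.14*sin(x)*cos(x) - 0.4*sin(x) = (-5.1*cos(x)^2 + 2.14*cos(x) - 0.4)*sin(x)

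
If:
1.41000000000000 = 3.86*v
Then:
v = 0.37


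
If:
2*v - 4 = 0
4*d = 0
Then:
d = 0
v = 2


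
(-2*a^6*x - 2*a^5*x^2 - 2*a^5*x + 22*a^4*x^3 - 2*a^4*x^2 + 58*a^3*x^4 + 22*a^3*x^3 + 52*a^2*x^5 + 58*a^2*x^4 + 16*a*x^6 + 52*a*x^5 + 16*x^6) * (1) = -2*a^6*x - 2*a^5*x^2 - 2*a^5*x + 22*a^4*x^3 - 2*a^4*x^2 + 58*a^3*x^4 + 22*a^3*x^3 + 52*a^2*x^5 + 58*a^2*x^4 + 16*a*x^6 + 52*a*x^5 + 16*x^6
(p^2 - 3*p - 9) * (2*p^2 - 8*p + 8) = 2*p^4 - 14*p^3 + 14*p^2 + 48*p - 72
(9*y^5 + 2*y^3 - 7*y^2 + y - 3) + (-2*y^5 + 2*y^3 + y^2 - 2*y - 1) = 7*y^5 + 4*y^3 - 6*y^2 - y - 4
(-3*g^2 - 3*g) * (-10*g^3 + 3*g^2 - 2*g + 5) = 30*g^5 + 21*g^4 - 3*g^3 - 9*g^2 - 15*g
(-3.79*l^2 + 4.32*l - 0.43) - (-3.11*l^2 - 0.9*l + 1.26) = -0.68*l^2 + 5.22*l - 1.69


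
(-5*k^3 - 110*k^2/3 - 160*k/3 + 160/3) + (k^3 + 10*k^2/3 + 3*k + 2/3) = -4*k^3 - 100*k^2/3 - 151*k/3 + 54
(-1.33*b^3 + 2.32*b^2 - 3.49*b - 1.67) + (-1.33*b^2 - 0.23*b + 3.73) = -1.33*b^3 + 0.99*b^2 - 3.72*b + 2.06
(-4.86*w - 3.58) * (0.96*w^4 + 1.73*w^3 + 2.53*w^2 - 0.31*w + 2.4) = -4.6656*w^5 - 11.8446*w^4 - 18.4892*w^3 - 7.5508*w^2 - 10.5542*w - 8.592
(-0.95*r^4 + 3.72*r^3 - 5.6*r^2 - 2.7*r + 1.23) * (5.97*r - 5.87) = -5.6715*r^5 + 27.7849*r^4 - 55.2684*r^3 + 16.753*r^2 + 23.1921*r - 7.2201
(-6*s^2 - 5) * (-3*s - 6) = 18*s^3 + 36*s^2 + 15*s + 30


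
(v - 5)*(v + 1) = v^2 - 4*v - 5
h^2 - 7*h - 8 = (h - 8)*(h + 1)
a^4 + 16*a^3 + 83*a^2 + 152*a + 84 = (a + 1)*(a + 2)*(a + 6)*(a + 7)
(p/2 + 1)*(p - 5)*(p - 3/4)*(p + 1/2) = p^4/2 - 13*p^3/8 - 77*p^2/16 + 29*p/16 + 15/8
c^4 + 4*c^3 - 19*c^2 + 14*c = c*(c - 2)*(c - 1)*(c + 7)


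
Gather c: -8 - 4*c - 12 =-4*c - 20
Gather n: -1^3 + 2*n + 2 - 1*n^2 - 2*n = 1 - n^2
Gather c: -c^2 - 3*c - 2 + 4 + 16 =-c^2 - 3*c + 18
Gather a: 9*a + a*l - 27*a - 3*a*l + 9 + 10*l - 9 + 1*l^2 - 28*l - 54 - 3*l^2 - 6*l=a*(-2*l - 18) - 2*l^2 - 24*l - 54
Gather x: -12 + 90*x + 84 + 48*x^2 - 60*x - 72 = 48*x^2 + 30*x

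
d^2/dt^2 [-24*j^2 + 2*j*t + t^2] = 2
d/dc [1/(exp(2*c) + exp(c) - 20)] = (-2*exp(c) - 1)*exp(c)/(exp(2*c) + exp(c) - 20)^2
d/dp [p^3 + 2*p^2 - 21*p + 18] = 3*p^2 + 4*p - 21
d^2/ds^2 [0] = 0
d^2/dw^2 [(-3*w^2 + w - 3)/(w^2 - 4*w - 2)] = 2*(-11*w^3 - 27*w^2 + 42*w - 74)/(w^6 - 12*w^5 + 42*w^4 - 16*w^3 - 84*w^2 - 48*w - 8)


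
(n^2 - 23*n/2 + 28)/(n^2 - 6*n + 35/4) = 2*(n - 8)/(2*n - 5)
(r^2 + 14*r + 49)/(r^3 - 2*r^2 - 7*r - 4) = (r^2 + 14*r + 49)/(r^3 - 2*r^2 - 7*r - 4)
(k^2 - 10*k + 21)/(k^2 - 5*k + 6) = (k - 7)/(k - 2)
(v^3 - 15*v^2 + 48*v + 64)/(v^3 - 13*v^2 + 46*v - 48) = (v^2 - 7*v - 8)/(v^2 - 5*v + 6)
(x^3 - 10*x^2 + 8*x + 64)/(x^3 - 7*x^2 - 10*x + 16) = (x - 4)/(x - 1)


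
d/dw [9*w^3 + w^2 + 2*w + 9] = 27*w^2 + 2*w + 2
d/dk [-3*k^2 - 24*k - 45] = -6*k - 24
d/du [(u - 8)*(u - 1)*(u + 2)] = 3*u^2 - 14*u - 10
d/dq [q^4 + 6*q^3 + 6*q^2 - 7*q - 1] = 4*q^3 + 18*q^2 + 12*q - 7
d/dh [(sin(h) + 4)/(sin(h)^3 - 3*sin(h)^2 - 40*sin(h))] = (-2*sin(h)^3 - 9*sin(h)^2 + 24*sin(h) + 160)*cos(h)/((sin(h) - 8)^2*(sin(h) + 5)^2*sin(h)^2)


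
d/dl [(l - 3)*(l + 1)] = 2*l - 2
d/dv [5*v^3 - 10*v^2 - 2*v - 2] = 15*v^2 - 20*v - 2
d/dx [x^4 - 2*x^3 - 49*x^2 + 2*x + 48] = 4*x^3 - 6*x^2 - 98*x + 2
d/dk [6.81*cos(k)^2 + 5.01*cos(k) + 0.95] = -(13.62*cos(k) + 5.01)*sin(k)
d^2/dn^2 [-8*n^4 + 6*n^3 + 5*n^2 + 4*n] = -96*n^2 + 36*n + 10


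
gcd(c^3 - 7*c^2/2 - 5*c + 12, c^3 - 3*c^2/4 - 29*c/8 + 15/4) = c^2 + c/2 - 3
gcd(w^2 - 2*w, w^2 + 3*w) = w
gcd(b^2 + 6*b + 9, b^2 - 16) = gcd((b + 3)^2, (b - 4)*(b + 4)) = 1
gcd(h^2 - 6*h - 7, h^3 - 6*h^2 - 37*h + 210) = h - 7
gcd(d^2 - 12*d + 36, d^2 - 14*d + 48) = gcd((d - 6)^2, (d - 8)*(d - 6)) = d - 6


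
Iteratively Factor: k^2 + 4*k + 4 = (k + 2)*(k + 2)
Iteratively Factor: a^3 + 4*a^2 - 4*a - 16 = (a - 2)*(a^2 + 6*a + 8) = (a - 2)*(a + 4)*(a + 2)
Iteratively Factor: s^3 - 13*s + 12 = (s - 1)*(s^2 + s - 12) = (s - 3)*(s - 1)*(s + 4)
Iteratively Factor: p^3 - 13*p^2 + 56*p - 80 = (p - 4)*(p^2 - 9*p + 20) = (p - 4)^2*(p - 5)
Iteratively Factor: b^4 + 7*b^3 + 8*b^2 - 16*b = (b + 4)*(b^3 + 3*b^2 - 4*b) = (b + 4)^2*(b^2 - b) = (b - 1)*(b + 4)^2*(b)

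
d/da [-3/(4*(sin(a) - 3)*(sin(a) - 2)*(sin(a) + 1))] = 3*(3*sin(a)^2 - 8*sin(a) + 1)*cos(a)/(4*(sin(a) - 3)^2*(sin(a) - 2)^2*(sin(a) + 1)^2)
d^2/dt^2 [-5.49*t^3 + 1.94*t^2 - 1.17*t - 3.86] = 3.88 - 32.94*t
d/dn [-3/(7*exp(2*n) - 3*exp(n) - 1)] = (42*exp(n) - 9)*exp(n)/(-7*exp(2*n) + 3*exp(n) + 1)^2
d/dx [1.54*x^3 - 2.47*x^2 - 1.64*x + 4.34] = 4.62*x^2 - 4.94*x - 1.64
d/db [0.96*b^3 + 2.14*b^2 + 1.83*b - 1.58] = 2.88*b^2 + 4.28*b + 1.83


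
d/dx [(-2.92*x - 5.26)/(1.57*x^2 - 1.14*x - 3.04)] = (4.5844*x^2 + 16.5164*x + 2.8804)/(2.4649*x^4 - 3.5796*x^3 - 8.246*x^2 + 6.9312*x + 9.2416)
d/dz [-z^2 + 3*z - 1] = 3 - 2*z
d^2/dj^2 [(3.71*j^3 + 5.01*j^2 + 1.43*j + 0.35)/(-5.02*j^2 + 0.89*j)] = (1.13686837721616e-13*j^5 - 122.717882*j^3 - 52.92084*j^2 + 9.38238*j - 0.55447)/(j^3*(126.506008*j^3 - 67.285068*j^2 + 11.929026*j - 0.704969))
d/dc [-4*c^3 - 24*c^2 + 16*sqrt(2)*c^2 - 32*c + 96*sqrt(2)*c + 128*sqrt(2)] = -12*c^2 - 48*c + 32*sqrt(2)*c - 32 + 96*sqrt(2)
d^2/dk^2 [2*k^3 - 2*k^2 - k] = 12*k - 4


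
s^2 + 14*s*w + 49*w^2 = (s + 7*w)^2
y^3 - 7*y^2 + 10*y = y*(y - 5)*(y - 2)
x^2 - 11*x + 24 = (x - 8)*(x - 3)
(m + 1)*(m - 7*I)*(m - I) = m^3 + m^2 - 8*I*m^2 - 7*m - 8*I*m - 7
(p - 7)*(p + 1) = p^2 - 6*p - 7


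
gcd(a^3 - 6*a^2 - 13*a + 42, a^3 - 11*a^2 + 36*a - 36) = a - 2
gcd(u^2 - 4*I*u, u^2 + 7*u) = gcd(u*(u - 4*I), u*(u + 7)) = u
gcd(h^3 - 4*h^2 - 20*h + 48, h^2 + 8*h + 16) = h + 4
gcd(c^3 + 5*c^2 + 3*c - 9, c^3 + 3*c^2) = c + 3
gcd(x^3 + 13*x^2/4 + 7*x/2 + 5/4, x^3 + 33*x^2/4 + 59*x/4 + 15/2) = x^2 + 9*x/4 + 5/4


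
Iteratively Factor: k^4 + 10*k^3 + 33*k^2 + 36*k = (k + 3)*(k^3 + 7*k^2 + 12*k) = k*(k + 3)*(k^2 + 7*k + 12) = k*(k + 3)*(k + 4)*(k + 3)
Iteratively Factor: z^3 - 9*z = (z)*(z^2 - 9) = z*(z + 3)*(z - 3)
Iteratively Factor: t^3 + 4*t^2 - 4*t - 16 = (t + 2)*(t^2 + 2*t - 8) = (t + 2)*(t + 4)*(t - 2)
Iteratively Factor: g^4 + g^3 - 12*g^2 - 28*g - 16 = (g - 4)*(g^3 + 5*g^2 + 8*g + 4) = (g - 4)*(g + 2)*(g^2 + 3*g + 2) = (g - 4)*(g + 1)*(g + 2)*(g + 2)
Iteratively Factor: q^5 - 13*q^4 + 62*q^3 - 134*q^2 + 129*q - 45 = (q - 5)*(q^4 - 8*q^3 + 22*q^2 - 24*q + 9) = (q - 5)*(q - 3)*(q^3 - 5*q^2 + 7*q - 3) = (q - 5)*(q - 3)*(q - 1)*(q^2 - 4*q + 3) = (q - 5)*(q - 3)^2*(q - 1)*(q - 1)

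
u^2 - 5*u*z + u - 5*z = (u + 1)*(u - 5*z)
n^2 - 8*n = n*(n - 8)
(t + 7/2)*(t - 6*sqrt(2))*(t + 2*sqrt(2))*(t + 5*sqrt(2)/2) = t^4 - 3*sqrt(2)*t^3/2 + 7*t^3/2 - 44*t^2 - 21*sqrt(2)*t^2/4 - 154*t - 60*sqrt(2)*t - 210*sqrt(2)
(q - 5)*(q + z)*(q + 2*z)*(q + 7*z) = q^4 + 10*q^3*z - 5*q^3 + 23*q^2*z^2 - 50*q^2*z + 14*q*z^3 - 115*q*z^2 - 70*z^3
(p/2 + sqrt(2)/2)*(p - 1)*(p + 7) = p^3/2 + sqrt(2)*p^2/2 + 3*p^2 - 7*p/2 + 3*sqrt(2)*p - 7*sqrt(2)/2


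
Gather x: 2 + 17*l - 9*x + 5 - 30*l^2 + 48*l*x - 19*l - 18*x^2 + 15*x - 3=-30*l^2 - 2*l - 18*x^2 + x*(48*l + 6) + 4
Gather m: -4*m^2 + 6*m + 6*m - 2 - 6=-4*m^2 + 12*m - 8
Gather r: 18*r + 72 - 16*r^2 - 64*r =-16*r^2 - 46*r + 72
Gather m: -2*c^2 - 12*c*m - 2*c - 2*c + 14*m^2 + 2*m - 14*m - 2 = -2*c^2 - 4*c + 14*m^2 + m*(-12*c - 12) - 2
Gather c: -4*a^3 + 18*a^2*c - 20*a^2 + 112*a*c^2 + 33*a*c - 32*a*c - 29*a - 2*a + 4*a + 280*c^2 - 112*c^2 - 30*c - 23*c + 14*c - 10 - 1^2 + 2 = -4*a^3 - 20*a^2 - 27*a + c^2*(112*a + 168) + c*(18*a^2 + a - 39) - 9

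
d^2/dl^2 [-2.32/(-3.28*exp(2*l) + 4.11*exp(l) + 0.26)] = ((9.5352 - 30.4384*exp(l))*(-3.28*exp(2*l) + 4.11*exp(l) + 0.26) - 2.32*(6.56*exp(l) - 4.11)*(13.12*exp(l) - 8.22)*exp(l))*exp(l)/(-3.28*exp(2*l) + 4.11*exp(l) + 0.26)^3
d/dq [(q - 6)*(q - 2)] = 2*q - 8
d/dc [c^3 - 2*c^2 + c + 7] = 3*c^2 - 4*c + 1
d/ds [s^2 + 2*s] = 2*s + 2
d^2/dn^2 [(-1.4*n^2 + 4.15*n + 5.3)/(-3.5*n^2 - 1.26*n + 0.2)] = (-114.023*n^3 - 383.67*n^2 - 157.668*n - 26.22816)/(42.875*n^6 + 46.305*n^5 + 9.3198*n^4 - 3.291624*n^3 - 0.53256*n^2 + 0.1512*n - 0.008)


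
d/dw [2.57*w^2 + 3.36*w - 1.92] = 5.14*w + 3.36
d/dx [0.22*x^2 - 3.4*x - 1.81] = 0.44*x - 3.4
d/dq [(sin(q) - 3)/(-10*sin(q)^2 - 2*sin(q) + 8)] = (5*sin(q)^2 - 30*sin(q) + 1)*cos(q)/(2*(5*sin(q)^2 + sin(q) - 4)^2)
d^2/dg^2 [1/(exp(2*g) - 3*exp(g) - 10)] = ((3 - 4*exp(g))*(-exp(2*g) + 3*exp(g) + 10) - 2*(2*exp(g) - 3)^2*exp(g))*exp(g)/(-exp(2*g) + 3*exp(g) + 10)^3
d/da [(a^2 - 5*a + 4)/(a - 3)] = (a^2 - 6*a + 11)/(a^2 - 6*a + 9)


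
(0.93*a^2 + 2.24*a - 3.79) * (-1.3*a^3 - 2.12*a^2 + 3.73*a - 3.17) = -1.209*a^5 - 4.8836*a^4 + 3.6471*a^3 + 13.4419*a^2 - 21.2375*a + 12.0143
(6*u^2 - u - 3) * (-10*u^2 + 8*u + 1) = -60*u^4 + 58*u^3 + 28*u^2 - 25*u - 3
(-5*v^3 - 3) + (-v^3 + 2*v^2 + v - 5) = -6*v^3 + 2*v^2 + v - 8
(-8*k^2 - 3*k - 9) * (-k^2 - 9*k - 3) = 8*k^4 + 75*k^3 + 60*k^2 + 90*k + 27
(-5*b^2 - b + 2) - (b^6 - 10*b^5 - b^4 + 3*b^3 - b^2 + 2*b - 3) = -b^6 + 10*b^5 + b^4 - 3*b^3 - 4*b^2 - 3*b + 5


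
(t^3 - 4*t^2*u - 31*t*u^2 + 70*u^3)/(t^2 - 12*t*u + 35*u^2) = (t^2 + 3*t*u - 10*u^2)/(t - 5*u)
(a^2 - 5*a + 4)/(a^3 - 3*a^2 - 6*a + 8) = 1/(a + 2)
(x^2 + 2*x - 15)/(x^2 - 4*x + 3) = (x + 5)/(x - 1)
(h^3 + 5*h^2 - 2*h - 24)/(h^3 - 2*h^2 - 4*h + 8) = (h^2 + 7*h + 12)/(h^2 - 4)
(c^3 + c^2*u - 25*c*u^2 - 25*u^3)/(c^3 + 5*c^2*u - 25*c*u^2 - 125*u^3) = (c + u)/(c + 5*u)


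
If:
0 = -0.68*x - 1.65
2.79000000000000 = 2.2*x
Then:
No Solution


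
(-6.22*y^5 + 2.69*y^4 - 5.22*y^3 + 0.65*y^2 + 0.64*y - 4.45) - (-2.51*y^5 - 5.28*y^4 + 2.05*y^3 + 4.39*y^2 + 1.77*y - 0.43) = -3.71*y^5 + 7.97*y^4 - 7.27*y^3 - 3.74*y^2 - 1.13*y - 4.02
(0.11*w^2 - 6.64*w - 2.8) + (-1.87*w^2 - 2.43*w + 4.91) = -1.76*w^2 - 9.07*w + 2.11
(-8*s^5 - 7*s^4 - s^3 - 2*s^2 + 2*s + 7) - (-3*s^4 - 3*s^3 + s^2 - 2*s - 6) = -8*s^5 - 4*s^4 + 2*s^3 - 3*s^2 + 4*s + 13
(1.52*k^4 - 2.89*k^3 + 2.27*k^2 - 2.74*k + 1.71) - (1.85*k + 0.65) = 1.52*k^4 - 2.89*k^3 + 2.27*k^2 - 4.59*k + 1.06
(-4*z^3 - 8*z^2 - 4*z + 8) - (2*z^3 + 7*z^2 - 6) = -6*z^3 - 15*z^2 - 4*z + 14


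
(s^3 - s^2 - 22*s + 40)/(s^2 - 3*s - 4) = (s^2 + 3*s - 10)/(s + 1)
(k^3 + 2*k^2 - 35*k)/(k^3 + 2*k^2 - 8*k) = (k^2 + 2*k - 35)/(k^2 + 2*k - 8)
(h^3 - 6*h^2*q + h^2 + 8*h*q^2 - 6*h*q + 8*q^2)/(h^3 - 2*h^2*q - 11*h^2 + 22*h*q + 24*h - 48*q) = (h^2 - 4*h*q + h - 4*q)/(h^2 - 11*h + 24)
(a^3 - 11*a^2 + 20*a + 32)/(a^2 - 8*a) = a - 3 - 4/a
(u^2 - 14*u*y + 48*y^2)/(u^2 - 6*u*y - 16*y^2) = (u - 6*y)/(u + 2*y)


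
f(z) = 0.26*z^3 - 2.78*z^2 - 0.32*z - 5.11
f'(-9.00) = 112.90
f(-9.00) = -416.95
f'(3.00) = -9.98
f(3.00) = -24.07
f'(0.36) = -2.22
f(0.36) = -5.57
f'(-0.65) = 3.62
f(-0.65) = -6.15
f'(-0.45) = 2.34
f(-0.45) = -5.55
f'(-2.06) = 14.44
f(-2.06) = -18.52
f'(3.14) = -10.09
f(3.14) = -25.48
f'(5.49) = -7.34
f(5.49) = -47.63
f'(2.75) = -9.71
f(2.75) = -21.61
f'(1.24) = -6.02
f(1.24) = -9.29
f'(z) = 0.78*z^2 - 5.56*z - 0.32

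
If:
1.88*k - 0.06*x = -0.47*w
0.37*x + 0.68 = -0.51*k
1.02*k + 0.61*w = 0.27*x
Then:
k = 0.31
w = -1.51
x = -2.26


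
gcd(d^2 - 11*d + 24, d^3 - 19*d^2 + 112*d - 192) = d^2 - 11*d + 24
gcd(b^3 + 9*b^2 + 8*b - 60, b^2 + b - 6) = b - 2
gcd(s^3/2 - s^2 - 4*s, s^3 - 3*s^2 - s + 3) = 1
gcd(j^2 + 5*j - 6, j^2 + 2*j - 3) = j - 1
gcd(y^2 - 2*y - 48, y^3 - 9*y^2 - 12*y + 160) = y - 8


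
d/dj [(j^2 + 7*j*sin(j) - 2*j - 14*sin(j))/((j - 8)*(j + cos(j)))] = (j^3*sin(j) + 7*j^3*cos(j) - 17*j^2*sin(j) - 69*j^2*cos(j) + j^2 + 44*j*sin(j) + 96*j*cos(j) - 70*j - 112*sin(j) - 21*sin(2*j) + 16*cos(j) + 112)/((j - 8)^2*(j + cos(j))^2)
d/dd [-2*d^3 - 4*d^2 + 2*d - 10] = -6*d^2 - 8*d + 2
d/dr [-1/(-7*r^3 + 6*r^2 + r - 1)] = (-21*r^2 + 12*r + 1)/(7*r^3 - 6*r^2 - r + 1)^2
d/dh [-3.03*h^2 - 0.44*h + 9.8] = -6.06*h - 0.44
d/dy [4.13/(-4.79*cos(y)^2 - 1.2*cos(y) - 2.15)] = -(39.5654*cos(y) + 4.956)*sin(y)/(4.79*cos(y)^2 + 1.2*cos(y) + 2.15)^2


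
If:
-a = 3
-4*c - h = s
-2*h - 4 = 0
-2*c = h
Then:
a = -3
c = 1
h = -2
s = -2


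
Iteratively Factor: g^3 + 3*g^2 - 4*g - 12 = (g + 3)*(g^2 - 4) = (g - 2)*(g + 3)*(g + 2)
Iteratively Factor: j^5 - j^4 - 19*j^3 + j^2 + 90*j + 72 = (j + 3)*(j^4 - 4*j^3 - 7*j^2 + 22*j + 24) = (j + 1)*(j + 3)*(j^3 - 5*j^2 - 2*j + 24) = (j - 3)*(j + 1)*(j + 3)*(j^2 - 2*j - 8) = (j - 4)*(j - 3)*(j + 1)*(j + 3)*(j + 2)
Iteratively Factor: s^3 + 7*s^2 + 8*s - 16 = (s + 4)*(s^2 + 3*s - 4) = (s - 1)*(s + 4)*(s + 4)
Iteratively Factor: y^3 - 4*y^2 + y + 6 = (y - 3)*(y^2 - y - 2) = (y - 3)*(y + 1)*(y - 2)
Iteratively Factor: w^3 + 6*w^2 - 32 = (w + 4)*(w^2 + 2*w - 8) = (w - 2)*(w + 4)*(w + 4)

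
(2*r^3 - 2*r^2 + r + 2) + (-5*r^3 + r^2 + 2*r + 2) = -3*r^3 - r^2 + 3*r + 4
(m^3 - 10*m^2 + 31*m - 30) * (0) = 0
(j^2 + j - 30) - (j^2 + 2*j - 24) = -j - 6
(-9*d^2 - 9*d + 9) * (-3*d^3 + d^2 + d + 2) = 27*d^5 + 18*d^4 - 45*d^3 - 18*d^2 - 9*d + 18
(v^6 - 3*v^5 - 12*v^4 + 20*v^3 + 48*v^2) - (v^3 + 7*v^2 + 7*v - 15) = v^6 - 3*v^5 - 12*v^4 + 19*v^3 + 41*v^2 - 7*v + 15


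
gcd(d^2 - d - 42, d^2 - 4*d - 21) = d - 7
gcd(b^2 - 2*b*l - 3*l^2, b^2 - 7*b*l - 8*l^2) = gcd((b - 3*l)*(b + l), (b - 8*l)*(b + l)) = b + l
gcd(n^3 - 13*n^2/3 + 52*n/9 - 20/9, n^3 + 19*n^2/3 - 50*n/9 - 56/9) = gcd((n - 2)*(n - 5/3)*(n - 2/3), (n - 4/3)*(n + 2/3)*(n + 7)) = 1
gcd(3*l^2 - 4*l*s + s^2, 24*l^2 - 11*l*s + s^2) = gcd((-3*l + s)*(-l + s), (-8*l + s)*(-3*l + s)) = -3*l + s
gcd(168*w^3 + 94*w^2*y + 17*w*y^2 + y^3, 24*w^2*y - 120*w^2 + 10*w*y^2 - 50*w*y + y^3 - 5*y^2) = 24*w^2 + 10*w*y + y^2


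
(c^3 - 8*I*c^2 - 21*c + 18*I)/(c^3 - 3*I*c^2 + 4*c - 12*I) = (c - 3*I)/(c + 2*I)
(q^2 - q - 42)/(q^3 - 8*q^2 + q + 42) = (q + 6)/(q^2 - q - 6)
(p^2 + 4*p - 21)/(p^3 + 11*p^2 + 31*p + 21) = (p - 3)/(p^2 + 4*p + 3)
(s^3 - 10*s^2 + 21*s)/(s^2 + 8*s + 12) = s*(s^2 - 10*s + 21)/(s^2 + 8*s + 12)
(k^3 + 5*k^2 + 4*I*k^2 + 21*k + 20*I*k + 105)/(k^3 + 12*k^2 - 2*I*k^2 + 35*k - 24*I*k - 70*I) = (k^2 + 4*I*k + 21)/(k^2 + k*(7 - 2*I) - 14*I)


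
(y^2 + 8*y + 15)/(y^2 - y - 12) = (y + 5)/(y - 4)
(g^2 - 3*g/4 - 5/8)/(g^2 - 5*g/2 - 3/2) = (g - 5/4)/(g - 3)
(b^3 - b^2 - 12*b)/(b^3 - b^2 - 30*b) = (-b^2 + b + 12)/(-b^2 + b + 30)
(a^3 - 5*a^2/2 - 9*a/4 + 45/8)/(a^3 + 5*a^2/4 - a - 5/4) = (8*a^3 - 20*a^2 - 18*a + 45)/(2*(4*a^3 + 5*a^2 - 4*a - 5))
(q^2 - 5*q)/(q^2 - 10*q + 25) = q/(q - 5)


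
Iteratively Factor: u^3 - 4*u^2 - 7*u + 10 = (u + 2)*(u^2 - 6*u + 5) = (u - 5)*(u + 2)*(u - 1)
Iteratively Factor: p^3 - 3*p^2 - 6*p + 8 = (p - 1)*(p^2 - 2*p - 8) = (p - 4)*(p - 1)*(p + 2)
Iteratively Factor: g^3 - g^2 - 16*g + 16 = (g - 4)*(g^2 + 3*g - 4) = (g - 4)*(g - 1)*(g + 4)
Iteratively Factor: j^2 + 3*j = (j)*(j + 3)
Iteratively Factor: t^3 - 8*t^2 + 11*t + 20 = (t + 1)*(t^2 - 9*t + 20) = (t - 4)*(t + 1)*(t - 5)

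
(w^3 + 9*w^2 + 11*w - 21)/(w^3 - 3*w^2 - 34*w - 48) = (w^2 + 6*w - 7)/(w^2 - 6*w - 16)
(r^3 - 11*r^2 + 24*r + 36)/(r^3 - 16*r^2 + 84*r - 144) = (r + 1)/(r - 4)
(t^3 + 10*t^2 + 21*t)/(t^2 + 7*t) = t + 3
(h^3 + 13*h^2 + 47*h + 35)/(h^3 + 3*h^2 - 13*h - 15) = (h + 7)/(h - 3)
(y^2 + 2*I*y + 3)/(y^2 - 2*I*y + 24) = (y^2 + 2*I*y + 3)/(y^2 - 2*I*y + 24)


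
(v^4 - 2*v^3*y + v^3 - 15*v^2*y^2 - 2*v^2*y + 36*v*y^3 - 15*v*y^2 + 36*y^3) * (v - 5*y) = v^5 - 7*v^4*y + v^4 - 5*v^3*y^2 - 7*v^3*y + 111*v^2*y^3 - 5*v^2*y^2 - 180*v*y^4 + 111*v*y^3 - 180*y^4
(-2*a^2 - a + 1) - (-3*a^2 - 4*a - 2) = a^2 + 3*a + 3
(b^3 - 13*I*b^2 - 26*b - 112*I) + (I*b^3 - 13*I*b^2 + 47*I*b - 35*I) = b^3 + I*b^3 - 26*I*b^2 - 26*b + 47*I*b - 147*I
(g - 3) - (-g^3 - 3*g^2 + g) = g^3 + 3*g^2 - 3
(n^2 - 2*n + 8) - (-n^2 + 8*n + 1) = 2*n^2 - 10*n + 7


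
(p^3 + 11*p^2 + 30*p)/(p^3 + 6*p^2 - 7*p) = (p^2 + 11*p + 30)/(p^2 + 6*p - 7)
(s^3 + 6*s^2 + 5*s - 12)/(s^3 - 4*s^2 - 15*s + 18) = (s + 4)/(s - 6)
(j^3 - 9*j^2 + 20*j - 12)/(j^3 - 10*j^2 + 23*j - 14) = (j - 6)/(j - 7)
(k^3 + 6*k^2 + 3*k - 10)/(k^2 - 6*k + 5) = (k^2 + 7*k + 10)/(k - 5)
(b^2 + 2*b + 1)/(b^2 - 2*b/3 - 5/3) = 3*(b + 1)/(3*b - 5)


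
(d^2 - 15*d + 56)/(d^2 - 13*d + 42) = (d - 8)/(d - 6)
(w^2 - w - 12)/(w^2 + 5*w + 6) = (w - 4)/(w + 2)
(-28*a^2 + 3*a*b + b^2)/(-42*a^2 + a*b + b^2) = (4*a - b)/(6*a - b)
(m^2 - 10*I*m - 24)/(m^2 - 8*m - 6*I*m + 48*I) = (m - 4*I)/(m - 8)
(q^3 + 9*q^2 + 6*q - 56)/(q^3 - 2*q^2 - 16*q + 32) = (q + 7)/(q - 4)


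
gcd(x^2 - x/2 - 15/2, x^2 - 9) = x - 3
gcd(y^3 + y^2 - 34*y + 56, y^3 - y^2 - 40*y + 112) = y^2 + 3*y - 28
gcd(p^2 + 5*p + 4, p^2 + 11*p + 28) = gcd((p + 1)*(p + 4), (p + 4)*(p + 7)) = p + 4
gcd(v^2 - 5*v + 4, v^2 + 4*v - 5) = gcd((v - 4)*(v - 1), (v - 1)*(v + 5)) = v - 1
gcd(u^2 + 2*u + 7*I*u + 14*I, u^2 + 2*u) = u + 2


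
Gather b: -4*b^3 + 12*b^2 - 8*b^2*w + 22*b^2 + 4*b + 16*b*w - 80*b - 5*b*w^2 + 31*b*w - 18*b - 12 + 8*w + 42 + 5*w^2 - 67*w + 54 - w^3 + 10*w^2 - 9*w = -4*b^3 + b^2*(34 - 8*w) + b*(-5*w^2 + 47*w - 94) - w^3 + 15*w^2 - 68*w + 84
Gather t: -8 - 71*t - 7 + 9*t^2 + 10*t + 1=9*t^2 - 61*t - 14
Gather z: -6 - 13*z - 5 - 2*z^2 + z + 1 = -2*z^2 - 12*z - 10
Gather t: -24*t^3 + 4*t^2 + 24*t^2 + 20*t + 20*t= -24*t^3 + 28*t^2 + 40*t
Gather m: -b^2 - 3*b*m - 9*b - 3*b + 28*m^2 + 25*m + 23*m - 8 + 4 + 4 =-b^2 - 12*b + 28*m^2 + m*(48 - 3*b)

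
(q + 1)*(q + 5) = q^2 + 6*q + 5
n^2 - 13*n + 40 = (n - 8)*(n - 5)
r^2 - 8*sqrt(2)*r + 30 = (r - 5*sqrt(2))*(r - 3*sqrt(2))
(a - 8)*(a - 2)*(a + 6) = a^3 - 4*a^2 - 44*a + 96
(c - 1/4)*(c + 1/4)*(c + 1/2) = c^3 + c^2/2 - c/16 - 1/32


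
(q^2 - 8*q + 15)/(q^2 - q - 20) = (q - 3)/(q + 4)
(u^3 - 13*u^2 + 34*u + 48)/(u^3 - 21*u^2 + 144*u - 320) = (u^2 - 5*u - 6)/(u^2 - 13*u + 40)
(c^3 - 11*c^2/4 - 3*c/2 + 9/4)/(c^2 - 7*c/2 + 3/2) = (4*c^2 + c - 3)/(2*(2*c - 1))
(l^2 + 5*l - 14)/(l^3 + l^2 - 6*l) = (l + 7)/(l*(l + 3))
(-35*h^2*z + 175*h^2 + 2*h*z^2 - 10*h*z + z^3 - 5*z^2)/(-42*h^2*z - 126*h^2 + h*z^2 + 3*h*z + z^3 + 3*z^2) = (-5*h*z + 25*h + z^2 - 5*z)/(-6*h*z - 18*h + z^2 + 3*z)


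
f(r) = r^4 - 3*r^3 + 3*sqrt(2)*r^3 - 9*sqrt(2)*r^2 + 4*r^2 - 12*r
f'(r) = 4*r^3 - 9*r^2 + 9*sqrt(2)*r^2 - 18*sqrt(2)*r + 8*r - 12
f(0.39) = -5.91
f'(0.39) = -18.00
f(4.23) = 207.28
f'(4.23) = 283.61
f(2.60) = -22.66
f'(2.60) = 38.12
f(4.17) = 190.67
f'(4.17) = 270.08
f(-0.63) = 3.94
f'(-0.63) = -0.52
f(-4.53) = 180.85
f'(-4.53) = -228.26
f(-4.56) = 187.78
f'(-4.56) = -234.16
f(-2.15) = -5.53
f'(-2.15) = 3.01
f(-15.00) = 44647.31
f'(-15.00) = -12411.38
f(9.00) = 6651.92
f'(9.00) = 3048.86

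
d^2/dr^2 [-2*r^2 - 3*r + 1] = -4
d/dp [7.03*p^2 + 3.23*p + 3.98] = 14.06*p + 3.23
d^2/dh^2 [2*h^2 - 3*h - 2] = 4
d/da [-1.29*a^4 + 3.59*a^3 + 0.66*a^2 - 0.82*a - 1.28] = -5.16*a^3 + 10.77*a^2 + 1.32*a - 0.82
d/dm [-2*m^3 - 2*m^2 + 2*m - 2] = -6*m^2 - 4*m + 2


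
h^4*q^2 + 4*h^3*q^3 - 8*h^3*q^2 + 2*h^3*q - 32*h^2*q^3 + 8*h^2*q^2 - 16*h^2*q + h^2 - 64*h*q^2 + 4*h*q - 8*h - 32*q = (h - 8)*(h + 4*q)*(h*q + 1)^2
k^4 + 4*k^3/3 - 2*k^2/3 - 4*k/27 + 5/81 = (k - 1/3)^2*(k + 1/3)*(k + 5/3)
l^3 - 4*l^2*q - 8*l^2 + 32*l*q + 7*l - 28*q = (l - 7)*(l - 1)*(l - 4*q)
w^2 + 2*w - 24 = (w - 4)*(w + 6)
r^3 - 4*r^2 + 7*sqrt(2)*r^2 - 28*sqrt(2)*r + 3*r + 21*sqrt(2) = (r - 3)*(r - 1)*(r + 7*sqrt(2))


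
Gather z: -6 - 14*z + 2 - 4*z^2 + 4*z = -4*z^2 - 10*z - 4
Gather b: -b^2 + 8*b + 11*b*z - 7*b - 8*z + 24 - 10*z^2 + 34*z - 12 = -b^2 + b*(11*z + 1) - 10*z^2 + 26*z + 12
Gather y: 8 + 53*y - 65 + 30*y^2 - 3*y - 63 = 30*y^2 + 50*y - 120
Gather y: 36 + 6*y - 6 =6*y + 30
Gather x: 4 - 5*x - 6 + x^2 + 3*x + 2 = x^2 - 2*x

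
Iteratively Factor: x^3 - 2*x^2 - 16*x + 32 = (x + 4)*(x^2 - 6*x + 8) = (x - 2)*(x + 4)*(x - 4)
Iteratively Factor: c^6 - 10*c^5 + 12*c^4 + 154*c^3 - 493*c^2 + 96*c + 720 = (c - 3)*(c^5 - 7*c^4 - 9*c^3 + 127*c^2 - 112*c - 240) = (c - 3)*(c + 4)*(c^4 - 11*c^3 + 35*c^2 - 13*c - 60) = (c - 3)^2*(c + 4)*(c^3 - 8*c^2 + 11*c + 20) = (c - 4)*(c - 3)^2*(c + 4)*(c^2 - 4*c - 5) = (c - 5)*(c - 4)*(c - 3)^2*(c + 4)*(c + 1)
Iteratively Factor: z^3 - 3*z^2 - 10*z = (z + 2)*(z^2 - 5*z) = (z - 5)*(z + 2)*(z)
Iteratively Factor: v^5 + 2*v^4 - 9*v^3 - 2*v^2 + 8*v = (v - 1)*(v^4 + 3*v^3 - 6*v^2 - 8*v) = (v - 1)*(v + 1)*(v^3 + 2*v^2 - 8*v) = v*(v - 1)*(v + 1)*(v^2 + 2*v - 8) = v*(v - 1)*(v + 1)*(v + 4)*(v - 2)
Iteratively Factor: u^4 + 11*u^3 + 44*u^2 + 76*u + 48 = (u + 2)*(u^3 + 9*u^2 + 26*u + 24) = (u + 2)^2*(u^2 + 7*u + 12) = (u + 2)^2*(u + 3)*(u + 4)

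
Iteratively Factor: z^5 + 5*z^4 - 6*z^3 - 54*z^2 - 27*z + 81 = (z + 3)*(z^4 + 2*z^3 - 12*z^2 - 18*z + 27) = (z - 3)*(z + 3)*(z^3 + 5*z^2 + 3*z - 9) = (z - 3)*(z - 1)*(z + 3)*(z^2 + 6*z + 9) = (z - 3)*(z - 1)*(z + 3)^2*(z + 3)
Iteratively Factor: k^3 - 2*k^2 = (k)*(k^2 - 2*k) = k*(k - 2)*(k)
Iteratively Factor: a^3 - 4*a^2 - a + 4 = (a - 4)*(a^2 - 1) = (a - 4)*(a - 1)*(a + 1)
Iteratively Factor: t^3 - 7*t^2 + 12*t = (t - 3)*(t^2 - 4*t) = (t - 4)*(t - 3)*(t)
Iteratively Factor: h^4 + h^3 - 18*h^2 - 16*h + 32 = (h + 2)*(h^3 - h^2 - 16*h + 16) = (h - 1)*(h + 2)*(h^2 - 16) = (h - 1)*(h + 2)*(h + 4)*(h - 4)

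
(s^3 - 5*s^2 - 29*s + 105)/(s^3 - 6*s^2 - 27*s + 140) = (s - 3)/(s - 4)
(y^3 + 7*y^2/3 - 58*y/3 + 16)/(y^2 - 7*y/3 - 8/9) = 3*(y^2 + 5*y - 6)/(3*y + 1)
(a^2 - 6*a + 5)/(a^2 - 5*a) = (a - 1)/a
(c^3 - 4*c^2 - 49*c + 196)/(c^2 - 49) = c - 4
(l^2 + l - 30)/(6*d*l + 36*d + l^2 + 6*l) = (l - 5)/(6*d + l)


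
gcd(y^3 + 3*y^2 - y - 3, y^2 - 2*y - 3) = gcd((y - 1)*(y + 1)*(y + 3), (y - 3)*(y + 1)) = y + 1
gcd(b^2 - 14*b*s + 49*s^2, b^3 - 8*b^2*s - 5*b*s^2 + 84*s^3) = -b + 7*s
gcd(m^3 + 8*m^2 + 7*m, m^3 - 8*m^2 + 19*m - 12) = 1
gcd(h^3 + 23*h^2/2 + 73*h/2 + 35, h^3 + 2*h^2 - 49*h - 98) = h^2 + 9*h + 14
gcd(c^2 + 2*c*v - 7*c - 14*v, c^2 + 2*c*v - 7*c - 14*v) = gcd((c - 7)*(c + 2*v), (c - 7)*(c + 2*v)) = c^2 + 2*c*v - 7*c - 14*v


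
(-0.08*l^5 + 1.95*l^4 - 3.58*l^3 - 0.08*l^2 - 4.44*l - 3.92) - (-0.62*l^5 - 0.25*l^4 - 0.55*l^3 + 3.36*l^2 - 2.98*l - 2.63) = 0.54*l^5 + 2.2*l^4 - 3.03*l^3 - 3.44*l^2 - 1.46*l - 1.29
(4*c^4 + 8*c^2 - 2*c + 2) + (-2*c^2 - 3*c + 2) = 4*c^4 + 6*c^2 - 5*c + 4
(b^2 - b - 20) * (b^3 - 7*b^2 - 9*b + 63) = b^5 - 8*b^4 - 22*b^3 + 212*b^2 + 117*b - 1260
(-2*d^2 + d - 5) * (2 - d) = 2*d^3 - 5*d^2 + 7*d - 10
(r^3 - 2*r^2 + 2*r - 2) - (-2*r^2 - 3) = r^3 + 2*r + 1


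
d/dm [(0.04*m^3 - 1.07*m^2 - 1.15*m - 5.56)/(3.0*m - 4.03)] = (0.24*m^3 - 3.6936*m^2 + 8.6242*m + 21.3145)/(9.0*m^2 - 24.18*m + 16.2409)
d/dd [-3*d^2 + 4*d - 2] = 4 - 6*d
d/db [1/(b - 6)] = -1/(b - 6)^2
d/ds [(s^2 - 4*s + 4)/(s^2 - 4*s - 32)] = 72*(2 - s)/(s^4 - 8*s^3 - 48*s^2 + 256*s + 1024)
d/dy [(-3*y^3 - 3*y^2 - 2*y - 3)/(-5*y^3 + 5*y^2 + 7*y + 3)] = (-30*y^4 - 62*y^3 - 83*y^2 + 12*y + 15)/(25*y^6 - 50*y^5 - 45*y^4 + 40*y^3 + 79*y^2 + 42*y + 9)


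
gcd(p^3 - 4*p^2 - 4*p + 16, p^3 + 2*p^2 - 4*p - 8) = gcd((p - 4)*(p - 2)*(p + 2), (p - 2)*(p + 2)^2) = p^2 - 4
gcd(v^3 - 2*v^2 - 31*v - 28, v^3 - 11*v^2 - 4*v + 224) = v^2 - 3*v - 28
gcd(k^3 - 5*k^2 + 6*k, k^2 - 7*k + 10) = k - 2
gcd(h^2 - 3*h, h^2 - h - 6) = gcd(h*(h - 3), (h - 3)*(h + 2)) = h - 3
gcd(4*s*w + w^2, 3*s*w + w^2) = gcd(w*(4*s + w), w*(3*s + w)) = w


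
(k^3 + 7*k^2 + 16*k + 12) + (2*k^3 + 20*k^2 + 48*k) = 3*k^3 + 27*k^2 + 64*k + 12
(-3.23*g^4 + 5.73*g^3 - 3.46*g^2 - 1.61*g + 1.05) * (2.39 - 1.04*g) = 3.3592*g^5 - 13.6789*g^4 + 17.2931*g^3 - 6.595*g^2 - 4.9399*g + 2.5095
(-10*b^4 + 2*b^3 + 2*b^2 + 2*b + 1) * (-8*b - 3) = 80*b^5 + 14*b^4 - 22*b^3 - 22*b^2 - 14*b - 3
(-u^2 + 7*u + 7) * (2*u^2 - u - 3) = -2*u^4 + 15*u^3 + 10*u^2 - 28*u - 21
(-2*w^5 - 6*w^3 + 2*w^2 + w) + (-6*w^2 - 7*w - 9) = -2*w^5 - 6*w^3 - 4*w^2 - 6*w - 9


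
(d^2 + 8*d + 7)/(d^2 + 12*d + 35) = (d + 1)/(d + 5)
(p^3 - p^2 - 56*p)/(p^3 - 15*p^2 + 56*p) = (p + 7)/(p - 7)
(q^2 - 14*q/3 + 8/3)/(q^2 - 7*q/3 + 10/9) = 3*(q - 4)/(3*q - 5)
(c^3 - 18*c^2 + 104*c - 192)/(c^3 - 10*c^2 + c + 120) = (c^2 - 10*c + 24)/(c^2 - 2*c - 15)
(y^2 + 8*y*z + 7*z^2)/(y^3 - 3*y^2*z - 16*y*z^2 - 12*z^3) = (y + 7*z)/(y^2 - 4*y*z - 12*z^2)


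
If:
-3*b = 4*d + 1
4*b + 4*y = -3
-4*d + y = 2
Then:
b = 7/8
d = -29/32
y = -13/8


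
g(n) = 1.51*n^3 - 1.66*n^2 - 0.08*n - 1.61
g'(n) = 4.53*n^2 - 3.32*n - 0.08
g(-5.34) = -278.45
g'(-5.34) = 146.82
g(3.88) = 61.29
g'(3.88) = 55.23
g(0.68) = -1.96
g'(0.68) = -0.24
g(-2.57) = -38.00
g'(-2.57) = 38.37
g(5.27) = 172.87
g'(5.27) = 108.23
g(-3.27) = -71.90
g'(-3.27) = 59.22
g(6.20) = 293.96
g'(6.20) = 153.47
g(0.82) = -1.96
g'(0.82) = 0.24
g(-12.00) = -2848.97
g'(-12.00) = 692.08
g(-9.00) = -1236.14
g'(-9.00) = 396.73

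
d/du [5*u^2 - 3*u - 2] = 10*u - 3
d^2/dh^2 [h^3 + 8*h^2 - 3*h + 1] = 6*h + 16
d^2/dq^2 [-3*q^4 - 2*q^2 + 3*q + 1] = -36*q^2 - 4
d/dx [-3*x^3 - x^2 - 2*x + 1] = -9*x^2 - 2*x - 2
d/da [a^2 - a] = 2*a - 1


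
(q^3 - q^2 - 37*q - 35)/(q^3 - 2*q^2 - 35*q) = (q + 1)/q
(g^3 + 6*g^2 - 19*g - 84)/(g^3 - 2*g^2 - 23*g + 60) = (g^2 + 10*g + 21)/(g^2 + 2*g - 15)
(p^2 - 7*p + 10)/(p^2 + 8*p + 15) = (p^2 - 7*p + 10)/(p^2 + 8*p + 15)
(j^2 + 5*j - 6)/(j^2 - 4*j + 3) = (j + 6)/(j - 3)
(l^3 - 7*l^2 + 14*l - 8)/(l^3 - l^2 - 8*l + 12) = (l^2 - 5*l + 4)/(l^2 + l - 6)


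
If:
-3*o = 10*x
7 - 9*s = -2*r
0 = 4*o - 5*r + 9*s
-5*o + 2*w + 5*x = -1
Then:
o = -10*x/3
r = 7/3 - 40*x/9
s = 35/27 - 80*x/81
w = -65*x/6 - 1/2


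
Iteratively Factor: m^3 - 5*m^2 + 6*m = (m - 2)*(m^2 - 3*m) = (m - 3)*(m - 2)*(m)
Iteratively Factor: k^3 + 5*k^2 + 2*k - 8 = (k + 2)*(k^2 + 3*k - 4) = (k - 1)*(k + 2)*(k + 4)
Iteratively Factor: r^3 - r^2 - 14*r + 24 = (r + 4)*(r^2 - 5*r + 6) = (r - 3)*(r + 4)*(r - 2)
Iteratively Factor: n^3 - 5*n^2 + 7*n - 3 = (n - 3)*(n^2 - 2*n + 1) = (n - 3)*(n - 1)*(n - 1)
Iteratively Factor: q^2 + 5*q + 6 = (q + 3)*(q + 2)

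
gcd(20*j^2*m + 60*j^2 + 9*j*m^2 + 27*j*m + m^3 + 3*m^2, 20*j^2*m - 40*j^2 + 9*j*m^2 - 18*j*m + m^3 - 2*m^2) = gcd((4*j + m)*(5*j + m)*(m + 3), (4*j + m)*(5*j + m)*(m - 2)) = 20*j^2 + 9*j*m + m^2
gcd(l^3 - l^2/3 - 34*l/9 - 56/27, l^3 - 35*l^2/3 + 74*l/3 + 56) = l + 4/3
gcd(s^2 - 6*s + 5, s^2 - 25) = s - 5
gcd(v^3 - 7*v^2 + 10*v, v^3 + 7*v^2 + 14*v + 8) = 1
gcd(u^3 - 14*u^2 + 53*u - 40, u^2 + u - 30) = u - 5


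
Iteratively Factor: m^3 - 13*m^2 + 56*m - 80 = (m - 4)*(m^2 - 9*m + 20) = (m - 4)^2*(m - 5)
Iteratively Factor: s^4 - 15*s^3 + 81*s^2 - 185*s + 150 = (s - 2)*(s^3 - 13*s^2 + 55*s - 75) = (s - 3)*(s - 2)*(s^2 - 10*s + 25) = (s - 5)*(s - 3)*(s - 2)*(s - 5)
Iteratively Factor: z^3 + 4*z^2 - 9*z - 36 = (z - 3)*(z^2 + 7*z + 12) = (z - 3)*(z + 4)*(z + 3)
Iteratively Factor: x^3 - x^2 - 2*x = (x - 2)*(x^2 + x) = (x - 2)*(x + 1)*(x)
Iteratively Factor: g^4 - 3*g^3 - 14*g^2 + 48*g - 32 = (g - 2)*(g^3 - g^2 - 16*g + 16) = (g - 2)*(g + 4)*(g^2 - 5*g + 4) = (g - 4)*(g - 2)*(g + 4)*(g - 1)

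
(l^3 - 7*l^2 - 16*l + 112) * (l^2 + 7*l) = l^5 - 65*l^3 + 784*l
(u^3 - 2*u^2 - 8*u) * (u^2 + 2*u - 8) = u^5 - 20*u^3 + 64*u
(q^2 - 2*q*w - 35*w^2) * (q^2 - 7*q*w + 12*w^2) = q^4 - 9*q^3*w - 9*q^2*w^2 + 221*q*w^3 - 420*w^4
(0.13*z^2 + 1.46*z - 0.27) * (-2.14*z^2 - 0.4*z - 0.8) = -0.2782*z^4 - 3.1764*z^3 - 0.1102*z^2 - 1.06*z + 0.216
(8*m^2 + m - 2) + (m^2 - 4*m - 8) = 9*m^2 - 3*m - 10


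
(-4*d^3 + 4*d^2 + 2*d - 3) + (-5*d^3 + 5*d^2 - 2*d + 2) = -9*d^3 + 9*d^2 - 1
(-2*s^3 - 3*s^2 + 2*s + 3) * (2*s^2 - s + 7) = -4*s^5 - 4*s^4 - 7*s^3 - 17*s^2 + 11*s + 21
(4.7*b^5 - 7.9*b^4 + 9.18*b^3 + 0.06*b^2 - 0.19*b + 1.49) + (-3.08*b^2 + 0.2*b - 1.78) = 4.7*b^5 - 7.9*b^4 + 9.18*b^3 - 3.02*b^2 + 0.01*b - 0.29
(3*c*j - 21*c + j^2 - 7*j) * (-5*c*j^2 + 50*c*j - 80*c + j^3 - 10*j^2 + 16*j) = -15*c^2*j^3 + 255*c^2*j^2 - 1290*c^2*j + 1680*c^2 - 2*c*j^4 + 34*c*j^3 - 172*c*j^2 + 224*c*j + j^5 - 17*j^4 + 86*j^3 - 112*j^2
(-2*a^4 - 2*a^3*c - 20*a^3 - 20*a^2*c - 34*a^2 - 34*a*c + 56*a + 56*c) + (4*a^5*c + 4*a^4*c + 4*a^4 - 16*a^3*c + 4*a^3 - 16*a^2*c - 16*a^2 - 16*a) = 4*a^5*c + 4*a^4*c + 2*a^4 - 18*a^3*c - 16*a^3 - 36*a^2*c - 50*a^2 - 34*a*c + 40*a + 56*c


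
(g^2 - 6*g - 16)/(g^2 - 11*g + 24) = (g + 2)/(g - 3)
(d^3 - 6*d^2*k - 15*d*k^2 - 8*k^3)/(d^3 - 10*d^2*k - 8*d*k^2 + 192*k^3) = (d^2 + 2*d*k + k^2)/(d^2 - 2*d*k - 24*k^2)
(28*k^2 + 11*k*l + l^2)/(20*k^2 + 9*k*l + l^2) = (7*k + l)/(5*k + l)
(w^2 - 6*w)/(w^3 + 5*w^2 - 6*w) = (w - 6)/(w^2 + 5*w - 6)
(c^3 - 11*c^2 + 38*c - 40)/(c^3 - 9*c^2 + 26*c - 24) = (c - 5)/(c - 3)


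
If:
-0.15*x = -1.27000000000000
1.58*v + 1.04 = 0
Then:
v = -0.66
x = 8.47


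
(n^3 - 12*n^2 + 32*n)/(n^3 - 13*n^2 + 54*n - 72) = n*(n - 8)/(n^2 - 9*n + 18)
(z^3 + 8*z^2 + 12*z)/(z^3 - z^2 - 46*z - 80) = z*(z + 6)/(z^2 - 3*z - 40)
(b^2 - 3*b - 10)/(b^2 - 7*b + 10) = (b + 2)/(b - 2)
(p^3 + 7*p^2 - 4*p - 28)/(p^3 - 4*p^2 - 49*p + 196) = (p^2 - 4)/(p^2 - 11*p + 28)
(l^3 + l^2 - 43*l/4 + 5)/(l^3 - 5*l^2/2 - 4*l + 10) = (l^2 + 7*l/2 - 2)/(l^2 - 4)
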